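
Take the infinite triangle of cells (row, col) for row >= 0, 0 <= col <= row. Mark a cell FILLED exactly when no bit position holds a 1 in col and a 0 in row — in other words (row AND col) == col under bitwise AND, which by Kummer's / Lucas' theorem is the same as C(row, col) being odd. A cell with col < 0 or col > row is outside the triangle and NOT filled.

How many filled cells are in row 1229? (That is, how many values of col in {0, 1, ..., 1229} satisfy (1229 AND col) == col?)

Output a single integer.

Answer: 64

Derivation:
1229 in binary = 10011001101
popcount(1229) = number of 1-bits in 10011001101 = 6
A col c satisfies (1229 AND c) == c iff every set bit of c is also set in 1229; each of the 6 set bits of 1229 can independently be on or off in c.
count = 2^6 = 64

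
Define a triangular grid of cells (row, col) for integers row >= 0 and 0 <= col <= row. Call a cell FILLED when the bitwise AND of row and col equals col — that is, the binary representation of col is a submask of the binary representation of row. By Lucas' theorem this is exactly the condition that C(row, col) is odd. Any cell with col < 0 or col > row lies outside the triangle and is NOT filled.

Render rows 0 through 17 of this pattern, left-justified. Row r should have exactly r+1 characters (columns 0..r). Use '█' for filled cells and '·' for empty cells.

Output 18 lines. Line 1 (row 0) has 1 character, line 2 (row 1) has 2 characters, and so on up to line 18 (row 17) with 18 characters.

r0=0: █
r1=1: ██
r2=10: █·█
r3=11: ████
r4=100: █···█
r5=101: ██··██
r6=110: █·█·█·█
r7=111: ████████
r8=1000: █·······█
r9=1001: ██······██
r10=1010: █·█·····█·█
r11=1011: ████····████
r12=1100: █···█···█···█
r13=1101: ██··██··██··██
r14=1110: █·█·█·█·█·█·█·█
r15=1111: ████████████████
r16=10000: █···············█
r17=10001: ██··············██

Answer: █
██
█·█
████
█···█
██··██
█·█·█·█
████████
█·······█
██······██
█·█·····█·█
████····████
█···█···█···█
██··██··██··██
█·█·█·█·█·█·█·█
████████████████
█···············█
██··············██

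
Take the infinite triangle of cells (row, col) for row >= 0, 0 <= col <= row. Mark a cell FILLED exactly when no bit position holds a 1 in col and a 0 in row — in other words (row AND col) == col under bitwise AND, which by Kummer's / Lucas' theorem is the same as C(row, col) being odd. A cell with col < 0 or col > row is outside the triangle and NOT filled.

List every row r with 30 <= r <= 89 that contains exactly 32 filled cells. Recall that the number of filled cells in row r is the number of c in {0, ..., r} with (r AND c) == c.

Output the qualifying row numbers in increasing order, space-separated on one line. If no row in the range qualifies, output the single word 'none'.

Answer: 31 47 55 59 61 62 79 87

Derivation:
Row r has 2^popcount(r) filled cells, so we need popcount(r) = log2(32) = 5.
Scan r = 30..89 and keep those with exactly 5 one-bits:
r=30=11110 popcount=4 -> skip
r=31=11111 popcount=5 -> KEEP
r=32=100000 popcount=1 -> skip
r=33=100001 popcount=2 -> skip
r=34=100010 popcount=2 -> skip
r=35=100011 popcount=3 -> skip
r=36=100100 popcount=2 -> skip
r=37=100101 popcount=3 -> skip
r=38=100110 popcount=3 -> skip
r=39=100111 popcount=4 -> skip
r=40=101000 popcount=2 -> skip
r=41=101001 popcount=3 -> skip
r=42=101010 popcount=3 -> skip
r=43=101011 popcount=4 -> skip
r=44=101100 popcount=3 -> skip
r=45=101101 popcount=4 -> skip
r=46=101110 popcount=4 -> skip
r=47=101111 popcount=5 -> KEEP
r=48=110000 popcount=2 -> skip
r=49=110001 popcount=3 -> skip
r=50=110010 popcount=3 -> skip
r=51=110011 popcount=4 -> skip
r=52=110100 popcount=3 -> skip
r=53=110101 popcount=4 -> skip
r=54=110110 popcount=4 -> skip
r=55=110111 popcount=5 -> KEEP
r=56=111000 popcount=3 -> skip
r=57=111001 popcount=4 -> skip
r=58=111010 popcount=4 -> skip
r=59=111011 popcount=5 -> KEEP
r=60=111100 popcount=4 -> skip
r=61=111101 popcount=5 -> KEEP
r=62=111110 popcount=5 -> KEEP
r=63=111111 popcount=6 -> skip
r=64=1000000 popcount=1 -> skip
r=65=1000001 popcount=2 -> skip
r=66=1000010 popcount=2 -> skip
r=67=1000011 popcount=3 -> skip
r=68=1000100 popcount=2 -> skip
r=69=1000101 popcount=3 -> skip
r=70=1000110 popcount=3 -> skip
r=71=1000111 popcount=4 -> skip
r=72=1001000 popcount=2 -> skip
r=73=1001001 popcount=3 -> skip
r=74=1001010 popcount=3 -> skip
r=75=1001011 popcount=4 -> skip
r=76=1001100 popcount=3 -> skip
r=77=1001101 popcount=4 -> skip
r=78=1001110 popcount=4 -> skip
r=79=1001111 popcount=5 -> KEEP
r=80=1010000 popcount=2 -> skip
r=81=1010001 popcount=3 -> skip
r=82=1010010 popcount=3 -> skip
r=83=1010011 popcount=4 -> skip
r=84=1010100 popcount=3 -> skip
r=85=1010101 popcount=4 -> skip
r=86=1010110 popcount=4 -> skip
r=87=1010111 popcount=5 -> KEEP
r=88=1011000 popcount=3 -> skip
r=89=1011001 popcount=4 -> skip
Kept rows: 31 47 55 59 61 62 79 87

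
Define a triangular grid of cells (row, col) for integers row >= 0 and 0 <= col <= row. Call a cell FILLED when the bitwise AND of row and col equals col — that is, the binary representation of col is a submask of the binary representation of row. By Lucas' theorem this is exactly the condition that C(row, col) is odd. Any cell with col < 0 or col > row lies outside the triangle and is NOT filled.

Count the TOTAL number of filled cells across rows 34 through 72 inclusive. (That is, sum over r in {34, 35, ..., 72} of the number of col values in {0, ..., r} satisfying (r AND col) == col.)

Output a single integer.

Answer: 538

Derivation:
r34=100010 pc2: +4 =4
r35=100011 pc3: +8 =12
r36=100100 pc2: +4 =16
r37=100101 pc3: +8 =24
r38=100110 pc3: +8 =32
r39=100111 pc4: +16 =48
r40=101000 pc2: +4 =52
r41=101001 pc3: +8 =60
r42=101010 pc3: +8 =68
r43=101011 pc4: +16 =84
r44=101100 pc3: +8 =92
r45=101101 pc4: +16 =108
r46=101110 pc4: +16 =124
r47=101111 pc5: +32 =156
r48=110000 pc2: +4 =160
r49=110001 pc3: +8 =168
r50=110010 pc3: +8 =176
r51=110011 pc4: +16 =192
r52=110100 pc3: +8 =200
r53=110101 pc4: +16 =216
r54=110110 pc4: +16 =232
r55=110111 pc5: +32 =264
r56=111000 pc3: +8 =272
r57=111001 pc4: +16 =288
r58=111010 pc4: +16 =304
r59=111011 pc5: +32 =336
r60=111100 pc4: +16 =352
r61=111101 pc5: +32 =384
r62=111110 pc5: +32 =416
r63=111111 pc6: +64 =480
r64=1000000 pc1: +2 =482
r65=1000001 pc2: +4 =486
r66=1000010 pc2: +4 =490
r67=1000011 pc3: +8 =498
r68=1000100 pc2: +4 =502
r69=1000101 pc3: +8 =510
r70=1000110 pc3: +8 =518
r71=1000111 pc4: +16 =534
r72=1001000 pc2: +4 =538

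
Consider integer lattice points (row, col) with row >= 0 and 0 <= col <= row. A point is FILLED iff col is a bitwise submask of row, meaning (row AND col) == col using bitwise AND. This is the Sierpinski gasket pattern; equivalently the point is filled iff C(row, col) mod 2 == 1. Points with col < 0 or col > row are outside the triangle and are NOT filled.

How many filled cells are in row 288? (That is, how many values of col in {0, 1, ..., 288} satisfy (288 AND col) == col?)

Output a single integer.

288 in binary = 100100000
popcount(288) = number of 1-bits in 100100000 = 2
A col c satisfies (288 AND c) == c iff every set bit of c is also set in 288; each of the 2 set bits of 288 can independently be on or off in c.
count = 2^2 = 4

Answer: 4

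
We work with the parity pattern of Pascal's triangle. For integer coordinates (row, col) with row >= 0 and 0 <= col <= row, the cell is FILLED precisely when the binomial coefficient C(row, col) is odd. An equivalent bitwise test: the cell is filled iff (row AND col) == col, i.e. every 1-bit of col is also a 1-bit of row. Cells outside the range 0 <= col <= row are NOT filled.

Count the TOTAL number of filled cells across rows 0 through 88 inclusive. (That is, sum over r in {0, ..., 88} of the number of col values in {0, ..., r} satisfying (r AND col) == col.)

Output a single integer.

Answer: 1007

Derivation:
r0=0 pc0: +1 =1
r1=1 pc1: +2 =3
r2=10 pc1: +2 =5
r3=11 pc2: +4 =9
r4=100 pc1: +2 =11
r5=101 pc2: +4 =15
r6=110 pc2: +4 =19
r7=111 pc3: +8 =27
r8=1000 pc1: +2 =29
r9=1001 pc2: +4 =33
r10=1010 pc2: +4 =37
r11=1011 pc3: +8 =45
r12=1100 pc2: +4 =49
r13=1101 pc3: +8 =57
r14=1110 pc3: +8 =65
r15=1111 pc4: +16 =81
r16=10000 pc1: +2 =83
r17=10001 pc2: +4 =87
r18=10010 pc2: +4 =91
r19=10011 pc3: +8 =99
r20=10100 pc2: +4 =103
r21=10101 pc3: +8 =111
r22=10110 pc3: +8 =119
r23=10111 pc4: +16 =135
r24=11000 pc2: +4 =139
r25=11001 pc3: +8 =147
r26=11010 pc3: +8 =155
r27=11011 pc4: +16 =171
r28=11100 pc3: +8 =179
r29=11101 pc4: +16 =195
r30=11110 pc4: +16 =211
r31=11111 pc5: +32 =243
r32=100000 pc1: +2 =245
r33=100001 pc2: +4 =249
r34=100010 pc2: +4 =253
r35=100011 pc3: +8 =261
r36=100100 pc2: +4 =265
r37=100101 pc3: +8 =273
r38=100110 pc3: +8 =281
r39=100111 pc4: +16 =297
r40=101000 pc2: +4 =301
r41=101001 pc3: +8 =309
r42=101010 pc3: +8 =317
r43=101011 pc4: +16 =333
r44=101100 pc3: +8 =341
r45=101101 pc4: +16 =357
r46=101110 pc4: +16 =373
r47=101111 pc5: +32 =405
r48=110000 pc2: +4 =409
r49=110001 pc3: +8 =417
r50=110010 pc3: +8 =425
r51=110011 pc4: +16 =441
r52=110100 pc3: +8 =449
r53=110101 pc4: +16 =465
r54=110110 pc4: +16 =481
r55=110111 pc5: +32 =513
r56=111000 pc3: +8 =521
r57=111001 pc4: +16 =537
r58=111010 pc4: +16 =553
r59=111011 pc5: +32 =585
r60=111100 pc4: +16 =601
r61=111101 pc5: +32 =633
r62=111110 pc5: +32 =665
r63=111111 pc6: +64 =729
r64=1000000 pc1: +2 =731
r65=1000001 pc2: +4 =735
r66=1000010 pc2: +4 =739
r67=1000011 pc3: +8 =747
r68=1000100 pc2: +4 =751
r69=1000101 pc3: +8 =759
r70=1000110 pc3: +8 =767
r71=1000111 pc4: +16 =783
r72=1001000 pc2: +4 =787
r73=1001001 pc3: +8 =795
r74=1001010 pc3: +8 =803
r75=1001011 pc4: +16 =819
r76=1001100 pc3: +8 =827
r77=1001101 pc4: +16 =843
r78=1001110 pc4: +16 =859
r79=1001111 pc5: +32 =891
r80=1010000 pc2: +4 =895
r81=1010001 pc3: +8 =903
r82=1010010 pc3: +8 =911
r83=1010011 pc4: +16 =927
r84=1010100 pc3: +8 =935
r85=1010101 pc4: +16 =951
r86=1010110 pc4: +16 =967
r87=1010111 pc5: +32 =999
r88=1011000 pc3: +8 =1007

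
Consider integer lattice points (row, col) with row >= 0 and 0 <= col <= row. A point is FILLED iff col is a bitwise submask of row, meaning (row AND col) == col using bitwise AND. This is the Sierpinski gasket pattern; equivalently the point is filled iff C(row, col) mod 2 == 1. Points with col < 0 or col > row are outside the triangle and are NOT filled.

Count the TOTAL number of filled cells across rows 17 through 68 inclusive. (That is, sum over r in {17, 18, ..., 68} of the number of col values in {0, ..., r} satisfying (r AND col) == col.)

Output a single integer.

Answer: 668

Derivation:
r17=10001 pc2: +4 =4
r18=10010 pc2: +4 =8
r19=10011 pc3: +8 =16
r20=10100 pc2: +4 =20
r21=10101 pc3: +8 =28
r22=10110 pc3: +8 =36
r23=10111 pc4: +16 =52
r24=11000 pc2: +4 =56
r25=11001 pc3: +8 =64
r26=11010 pc3: +8 =72
r27=11011 pc4: +16 =88
r28=11100 pc3: +8 =96
r29=11101 pc4: +16 =112
r30=11110 pc4: +16 =128
r31=11111 pc5: +32 =160
r32=100000 pc1: +2 =162
r33=100001 pc2: +4 =166
r34=100010 pc2: +4 =170
r35=100011 pc3: +8 =178
r36=100100 pc2: +4 =182
r37=100101 pc3: +8 =190
r38=100110 pc3: +8 =198
r39=100111 pc4: +16 =214
r40=101000 pc2: +4 =218
r41=101001 pc3: +8 =226
r42=101010 pc3: +8 =234
r43=101011 pc4: +16 =250
r44=101100 pc3: +8 =258
r45=101101 pc4: +16 =274
r46=101110 pc4: +16 =290
r47=101111 pc5: +32 =322
r48=110000 pc2: +4 =326
r49=110001 pc3: +8 =334
r50=110010 pc3: +8 =342
r51=110011 pc4: +16 =358
r52=110100 pc3: +8 =366
r53=110101 pc4: +16 =382
r54=110110 pc4: +16 =398
r55=110111 pc5: +32 =430
r56=111000 pc3: +8 =438
r57=111001 pc4: +16 =454
r58=111010 pc4: +16 =470
r59=111011 pc5: +32 =502
r60=111100 pc4: +16 =518
r61=111101 pc5: +32 =550
r62=111110 pc5: +32 =582
r63=111111 pc6: +64 =646
r64=1000000 pc1: +2 =648
r65=1000001 pc2: +4 =652
r66=1000010 pc2: +4 =656
r67=1000011 pc3: +8 =664
r68=1000100 pc2: +4 =668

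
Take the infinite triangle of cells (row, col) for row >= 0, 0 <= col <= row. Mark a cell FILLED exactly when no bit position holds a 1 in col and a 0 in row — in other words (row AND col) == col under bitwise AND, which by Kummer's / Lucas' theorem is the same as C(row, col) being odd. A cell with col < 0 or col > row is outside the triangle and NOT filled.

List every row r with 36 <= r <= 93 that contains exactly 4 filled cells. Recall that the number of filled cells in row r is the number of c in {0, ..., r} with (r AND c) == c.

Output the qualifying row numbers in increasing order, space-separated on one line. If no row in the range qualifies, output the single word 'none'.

Answer: 36 40 48 65 66 68 72 80

Derivation:
Row r has 2^popcount(r) filled cells, so we need popcount(r) = log2(4) = 2.
Scan r = 36..93 and keep those with exactly 2 one-bits:
r=36=100100 popcount=2 -> KEEP
r=37=100101 popcount=3 -> skip
r=38=100110 popcount=3 -> skip
r=39=100111 popcount=4 -> skip
r=40=101000 popcount=2 -> KEEP
r=41=101001 popcount=3 -> skip
r=42=101010 popcount=3 -> skip
r=43=101011 popcount=4 -> skip
r=44=101100 popcount=3 -> skip
r=45=101101 popcount=4 -> skip
r=46=101110 popcount=4 -> skip
r=47=101111 popcount=5 -> skip
r=48=110000 popcount=2 -> KEEP
r=49=110001 popcount=3 -> skip
r=50=110010 popcount=3 -> skip
r=51=110011 popcount=4 -> skip
r=52=110100 popcount=3 -> skip
r=53=110101 popcount=4 -> skip
r=54=110110 popcount=4 -> skip
r=55=110111 popcount=5 -> skip
r=56=111000 popcount=3 -> skip
r=57=111001 popcount=4 -> skip
r=58=111010 popcount=4 -> skip
r=59=111011 popcount=5 -> skip
r=60=111100 popcount=4 -> skip
r=61=111101 popcount=5 -> skip
r=62=111110 popcount=5 -> skip
r=63=111111 popcount=6 -> skip
r=64=1000000 popcount=1 -> skip
r=65=1000001 popcount=2 -> KEEP
r=66=1000010 popcount=2 -> KEEP
r=67=1000011 popcount=3 -> skip
r=68=1000100 popcount=2 -> KEEP
r=69=1000101 popcount=3 -> skip
r=70=1000110 popcount=3 -> skip
r=71=1000111 popcount=4 -> skip
r=72=1001000 popcount=2 -> KEEP
r=73=1001001 popcount=3 -> skip
r=74=1001010 popcount=3 -> skip
r=75=1001011 popcount=4 -> skip
r=76=1001100 popcount=3 -> skip
r=77=1001101 popcount=4 -> skip
r=78=1001110 popcount=4 -> skip
r=79=1001111 popcount=5 -> skip
r=80=1010000 popcount=2 -> KEEP
r=81=1010001 popcount=3 -> skip
r=82=1010010 popcount=3 -> skip
r=83=1010011 popcount=4 -> skip
r=84=1010100 popcount=3 -> skip
r=85=1010101 popcount=4 -> skip
r=86=1010110 popcount=4 -> skip
r=87=1010111 popcount=5 -> skip
r=88=1011000 popcount=3 -> skip
r=89=1011001 popcount=4 -> skip
r=90=1011010 popcount=4 -> skip
r=91=1011011 popcount=5 -> skip
r=92=1011100 popcount=4 -> skip
r=93=1011101 popcount=5 -> skip
Kept rows: 36 40 48 65 66 68 72 80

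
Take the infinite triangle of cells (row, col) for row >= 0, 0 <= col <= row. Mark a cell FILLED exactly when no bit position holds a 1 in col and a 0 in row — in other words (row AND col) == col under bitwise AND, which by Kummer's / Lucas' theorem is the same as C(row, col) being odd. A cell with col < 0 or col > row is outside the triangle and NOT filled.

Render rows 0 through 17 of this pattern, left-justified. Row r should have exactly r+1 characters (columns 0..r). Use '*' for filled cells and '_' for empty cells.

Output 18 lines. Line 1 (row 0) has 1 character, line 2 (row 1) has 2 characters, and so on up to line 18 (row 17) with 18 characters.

Answer: *
**
*_*
****
*___*
**__**
*_*_*_*
********
*_______*
**______**
*_*_____*_*
****____****
*___*___*___*
**__**__**__**
*_*_*_*_*_*_*_*
****************
*_______________*
**______________**

Derivation:
r0=0: *
r1=1: **
r2=10: *_*
r3=11: ****
r4=100: *___*
r5=101: **__**
r6=110: *_*_*_*
r7=111: ********
r8=1000: *_______*
r9=1001: **______**
r10=1010: *_*_____*_*
r11=1011: ****____****
r12=1100: *___*___*___*
r13=1101: **__**__**__**
r14=1110: *_*_*_*_*_*_*_*
r15=1111: ****************
r16=10000: *_______________*
r17=10001: **______________**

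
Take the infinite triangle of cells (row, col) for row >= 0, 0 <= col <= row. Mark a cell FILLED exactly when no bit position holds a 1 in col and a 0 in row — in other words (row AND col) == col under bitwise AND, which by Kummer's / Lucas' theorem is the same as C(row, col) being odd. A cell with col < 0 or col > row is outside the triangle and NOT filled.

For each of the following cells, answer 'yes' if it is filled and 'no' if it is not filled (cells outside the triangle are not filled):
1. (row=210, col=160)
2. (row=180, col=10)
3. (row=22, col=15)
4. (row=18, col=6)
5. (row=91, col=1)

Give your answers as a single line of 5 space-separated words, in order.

(210,160): row=0b11010010, col=0b10100000, row AND col = 0b10000000 = 128; 128 != 160 -> empty
(180,10): row=0b10110100, col=0b1010, row AND col = 0b0 = 0; 0 != 10 -> empty
(22,15): row=0b10110, col=0b1111, row AND col = 0b110 = 6; 6 != 15 -> empty
(18,6): row=0b10010, col=0b110, row AND col = 0b10 = 2; 2 != 6 -> empty
(91,1): row=0b1011011, col=0b1, row AND col = 0b1 = 1; 1 == 1 -> filled

Answer: no no no no yes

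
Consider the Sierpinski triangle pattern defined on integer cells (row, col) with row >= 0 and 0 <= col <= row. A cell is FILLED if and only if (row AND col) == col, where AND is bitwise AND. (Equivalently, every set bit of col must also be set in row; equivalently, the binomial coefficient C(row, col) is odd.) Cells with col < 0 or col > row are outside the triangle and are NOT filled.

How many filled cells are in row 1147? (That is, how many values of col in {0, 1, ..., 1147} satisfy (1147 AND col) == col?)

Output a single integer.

Answer: 128

Derivation:
1147 in binary = 10001111011
popcount(1147) = number of 1-bits in 10001111011 = 7
A col c satisfies (1147 AND c) == c iff every set bit of c is also set in 1147; each of the 7 set bits of 1147 can independently be on or off in c.
count = 2^7 = 128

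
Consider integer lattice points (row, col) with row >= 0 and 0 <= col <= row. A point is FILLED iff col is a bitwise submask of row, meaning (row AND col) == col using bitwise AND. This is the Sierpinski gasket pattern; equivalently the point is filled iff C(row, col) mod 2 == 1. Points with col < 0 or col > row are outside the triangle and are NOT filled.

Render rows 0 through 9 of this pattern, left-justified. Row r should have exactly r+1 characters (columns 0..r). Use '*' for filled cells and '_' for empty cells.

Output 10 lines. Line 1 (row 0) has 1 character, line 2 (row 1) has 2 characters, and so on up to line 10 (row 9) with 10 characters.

Answer: *
**
*_*
****
*___*
**__**
*_*_*_*
********
*_______*
**______**

Derivation:
r0=0: *
r1=1: **
r2=10: *_*
r3=11: ****
r4=100: *___*
r5=101: **__**
r6=110: *_*_*_*
r7=111: ********
r8=1000: *_______*
r9=1001: **______**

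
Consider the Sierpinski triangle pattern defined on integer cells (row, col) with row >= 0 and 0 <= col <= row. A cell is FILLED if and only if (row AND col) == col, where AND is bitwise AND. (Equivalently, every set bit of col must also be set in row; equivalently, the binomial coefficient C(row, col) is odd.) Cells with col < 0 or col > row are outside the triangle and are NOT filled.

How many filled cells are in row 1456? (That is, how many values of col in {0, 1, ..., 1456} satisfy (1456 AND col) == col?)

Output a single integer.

Answer: 32

Derivation:
1456 in binary = 10110110000
popcount(1456) = number of 1-bits in 10110110000 = 5
A col c satisfies (1456 AND c) == c iff every set bit of c is also set in 1456; each of the 5 set bits of 1456 can independently be on or off in c.
count = 2^5 = 32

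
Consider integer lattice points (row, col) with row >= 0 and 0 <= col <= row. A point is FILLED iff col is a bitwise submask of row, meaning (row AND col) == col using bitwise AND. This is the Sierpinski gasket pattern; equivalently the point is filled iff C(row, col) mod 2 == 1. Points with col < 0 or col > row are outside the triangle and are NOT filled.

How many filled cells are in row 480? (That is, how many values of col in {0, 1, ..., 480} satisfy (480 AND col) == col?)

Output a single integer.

Answer: 16

Derivation:
480 in binary = 111100000
popcount(480) = number of 1-bits in 111100000 = 4
A col c satisfies (480 AND c) == c iff every set bit of c is also set in 480; each of the 4 set bits of 480 can independently be on or off in c.
count = 2^4 = 16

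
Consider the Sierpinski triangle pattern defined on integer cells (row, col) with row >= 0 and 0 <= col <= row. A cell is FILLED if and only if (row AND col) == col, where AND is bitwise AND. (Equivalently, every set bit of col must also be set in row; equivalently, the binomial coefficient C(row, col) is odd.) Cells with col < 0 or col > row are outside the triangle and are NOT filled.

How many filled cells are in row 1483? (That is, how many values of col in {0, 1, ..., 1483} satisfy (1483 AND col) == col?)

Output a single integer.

Answer: 128

Derivation:
1483 in binary = 10111001011
popcount(1483) = number of 1-bits in 10111001011 = 7
A col c satisfies (1483 AND c) == c iff every set bit of c is also set in 1483; each of the 7 set bits of 1483 can independently be on or off in c.
count = 2^7 = 128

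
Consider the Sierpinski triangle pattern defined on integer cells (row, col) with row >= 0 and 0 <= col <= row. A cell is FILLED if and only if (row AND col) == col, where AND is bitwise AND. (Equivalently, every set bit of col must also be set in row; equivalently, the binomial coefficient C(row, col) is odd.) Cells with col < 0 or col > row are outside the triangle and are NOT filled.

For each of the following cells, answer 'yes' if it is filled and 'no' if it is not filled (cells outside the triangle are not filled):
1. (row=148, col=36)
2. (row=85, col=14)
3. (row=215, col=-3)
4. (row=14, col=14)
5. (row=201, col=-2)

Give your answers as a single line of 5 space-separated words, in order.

(148,36): row=0b10010100, col=0b100100, row AND col = 0b100 = 4; 4 != 36 -> empty
(85,14): row=0b1010101, col=0b1110, row AND col = 0b100 = 4; 4 != 14 -> empty
(215,-3): col outside [0, 215] -> not filled
(14,14): row=0b1110, col=0b1110, row AND col = 0b1110 = 14; 14 == 14 -> filled
(201,-2): col outside [0, 201] -> not filled

Answer: no no no yes no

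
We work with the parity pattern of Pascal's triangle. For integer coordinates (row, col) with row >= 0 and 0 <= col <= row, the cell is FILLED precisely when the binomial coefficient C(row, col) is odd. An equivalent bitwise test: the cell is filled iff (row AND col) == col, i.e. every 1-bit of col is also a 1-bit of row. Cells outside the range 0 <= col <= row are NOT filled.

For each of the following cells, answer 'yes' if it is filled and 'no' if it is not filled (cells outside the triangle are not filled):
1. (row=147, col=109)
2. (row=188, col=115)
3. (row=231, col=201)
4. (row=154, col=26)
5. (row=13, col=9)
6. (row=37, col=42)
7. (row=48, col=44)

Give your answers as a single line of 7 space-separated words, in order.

(147,109): row=0b10010011, col=0b1101101, row AND col = 0b1 = 1; 1 != 109 -> empty
(188,115): row=0b10111100, col=0b1110011, row AND col = 0b110000 = 48; 48 != 115 -> empty
(231,201): row=0b11100111, col=0b11001001, row AND col = 0b11000001 = 193; 193 != 201 -> empty
(154,26): row=0b10011010, col=0b11010, row AND col = 0b11010 = 26; 26 == 26 -> filled
(13,9): row=0b1101, col=0b1001, row AND col = 0b1001 = 9; 9 == 9 -> filled
(37,42): col outside [0, 37] -> not filled
(48,44): row=0b110000, col=0b101100, row AND col = 0b100000 = 32; 32 != 44 -> empty

Answer: no no no yes yes no no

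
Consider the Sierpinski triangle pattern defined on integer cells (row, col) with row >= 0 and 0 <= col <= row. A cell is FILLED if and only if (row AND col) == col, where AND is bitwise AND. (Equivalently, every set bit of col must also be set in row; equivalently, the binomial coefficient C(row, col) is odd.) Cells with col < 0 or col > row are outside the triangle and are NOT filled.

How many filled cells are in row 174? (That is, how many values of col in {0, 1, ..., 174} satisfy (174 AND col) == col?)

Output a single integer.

174 in binary = 10101110
popcount(174) = number of 1-bits in 10101110 = 5
A col c satisfies (174 AND c) == c iff every set bit of c is also set in 174; each of the 5 set bits of 174 can independently be on or off in c.
count = 2^5 = 32

Answer: 32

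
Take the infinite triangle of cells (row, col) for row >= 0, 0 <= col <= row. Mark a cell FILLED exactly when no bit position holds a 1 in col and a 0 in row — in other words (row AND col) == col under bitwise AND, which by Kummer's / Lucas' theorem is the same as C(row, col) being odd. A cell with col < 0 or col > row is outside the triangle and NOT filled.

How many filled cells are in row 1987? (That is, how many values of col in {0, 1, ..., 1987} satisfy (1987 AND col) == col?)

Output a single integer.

Answer: 128

Derivation:
1987 in binary = 11111000011
popcount(1987) = number of 1-bits in 11111000011 = 7
A col c satisfies (1987 AND c) == c iff every set bit of c is also set in 1987; each of the 7 set bits of 1987 can independently be on or off in c.
count = 2^7 = 128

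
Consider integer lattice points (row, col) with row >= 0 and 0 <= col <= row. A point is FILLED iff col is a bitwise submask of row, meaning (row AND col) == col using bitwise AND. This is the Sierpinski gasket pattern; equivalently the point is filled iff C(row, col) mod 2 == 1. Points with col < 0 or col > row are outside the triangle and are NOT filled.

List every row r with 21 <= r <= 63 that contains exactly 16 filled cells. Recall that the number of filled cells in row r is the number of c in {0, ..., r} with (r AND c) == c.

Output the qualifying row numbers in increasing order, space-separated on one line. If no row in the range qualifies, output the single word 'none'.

Answer: 23 27 29 30 39 43 45 46 51 53 54 57 58 60

Derivation:
Row r has 2^popcount(r) filled cells, so we need popcount(r) = log2(16) = 4.
Scan r = 21..63 and keep those with exactly 4 one-bits:
r=21=10101 popcount=3 -> skip
r=22=10110 popcount=3 -> skip
r=23=10111 popcount=4 -> KEEP
r=24=11000 popcount=2 -> skip
r=25=11001 popcount=3 -> skip
r=26=11010 popcount=3 -> skip
r=27=11011 popcount=4 -> KEEP
r=28=11100 popcount=3 -> skip
r=29=11101 popcount=4 -> KEEP
r=30=11110 popcount=4 -> KEEP
r=31=11111 popcount=5 -> skip
r=32=100000 popcount=1 -> skip
r=33=100001 popcount=2 -> skip
r=34=100010 popcount=2 -> skip
r=35=100011 popcount=3 -> skip
r=36=100100 popcount=2 -> skip
r=37=100101 popcount=3 -> skip
r=38=100110 popcount=3 -> skip
r=39=100111 popcount=4 -> KEEP
r=40=101000 popcount=2 -> skip
r=41=101001 popcount=3 -> skip
r=42=101010 popcount=3 -> skip
r=43=101011 popcount=4 -> KEEP
r=44=101100 popcount=3 -> skip
r=45=101101 popcount=4 -> KEEP
r=46=101110 popcount=4 -> KEEP
r=47=101111 popcount=5 -> skip
r=48=110000 popcount=2 -> skip
r=49=110001 popcount=3 -> skip
r=50=110010 popcount=3 -> skip
r=51=110011 popcount=4 -> KEEP
r=52=110100 popcount=3 -> skip
r=53=110101 popcount=4 -> KEEP
r=54=110110 popcount=4 -> KEEP
r=55=110111 popcount=5 -> skip
r=56=111000 popcount=3 -> skip
r=57=111001 popcount=4 -> KEEP
r=58=111010 popcount=4 -> KEEP
r=59=111011 popcount=5 -> skip
r=60=111100 popcount=4 -> KEEP
r=61=111101 popcount=5 -> skip
r=62=111110 popcount=5 -> skip
r=63=111111 popcount=6 -> skip
Kept rows: 23 27 29 30 39 43 45 46 51 53 54 57 58 60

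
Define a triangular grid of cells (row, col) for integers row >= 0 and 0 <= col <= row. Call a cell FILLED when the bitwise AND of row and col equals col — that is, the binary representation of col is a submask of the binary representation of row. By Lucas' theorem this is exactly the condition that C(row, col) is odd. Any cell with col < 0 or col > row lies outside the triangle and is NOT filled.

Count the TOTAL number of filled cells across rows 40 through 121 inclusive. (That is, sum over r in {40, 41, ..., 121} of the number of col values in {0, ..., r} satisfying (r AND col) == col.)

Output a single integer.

r40=101000 pc2: +4 =4
r41=101001 pc3: +8 =12
r42=101010 pc3: +8 =20
r43=101011 pc4: +16 =36
r44=101100 pc3: +8 =44
r45=101101 pc4: +16 =60
r46=101110 pc4: +16 =76
r47=101111 pc5: +32 =108
r48=110000 pc2: +4 =112
r49=110001 pc3: +8 =120
r50=110010 pc3: +8 =128
r51=110011 pc4: +16 =144
r52=110100 pc3: +8 =152
r53=110101 pc4: +16 =168
r54=110110 pc4: +16 =184
r55=110111 pc5: +32 =216
r56=111000 pc3: +8 =224
r57=111001 pc4: +16 =240
r58=111010 pc4: +16 =256
r59=111011 pc5: +32 =288
r60=111100 pc4: +16 =304
r61=111101 pc5: +32 =336
r62=111110 pc5: +32 =368
r63=111111 pc6: +64 =432
r64=1000000 pc1: +2 =434
r65=1000001 pc2: +4 =438
r66=1000010 pc2: +4 =442
r67=1000011 pc3: +8 =450
r68=1000100 pc2: +4 =454
r69=1000101 pc3: +8 =462
r70=1000110 pc3: +8 =470
r71=1000111 pc4: +16 =486
r72=1001000 pc2: +4 =490
r73=1001001 pc3: +8 =498
r74=1001010 pc3: +8 =506
r75=1001011 pc4: +16 =522
r76=1001100 pc3: +8 =530
r77=1001101 pc4: +16 =546
r78=1001110 pc4: +16 =562
r79=1001111 pc5: +32 =594
r80=1010000 pc2: +4 =598
r81=1010001 pc3: +8 =606
r82=1010010 pc3: +8 =614
r83=1010011 pc4: +16 =630
r84=1010100 pc3: +8 =638
r85=1010101 pc4: +16 =654
r86=1010110 pc4: +16 =670
r87=1010111 pc5: +32 =702
r88=1011000 pc3: +8 =710
r89=1011001 pc4: +16 =726
r90=1011010 pc4: +16 =742
r91=1011011 pc5: +32 =774
r92=1011100 pc4: +16 =790
r93=1011101 pc5: +32 =822
r94=1011110 pc5: +32 =854
r95=1011111 pc6: +64 =918
r96=1100000 pc2: +4 =922
r97=1100001 pc3: +8 =930
r98=1100010 pc3: +8 =938
r99=1100011 pc4: +16 =954
r100=1100100 pc3: +8 =962
r101=1100101 pc4: +16 =978
r102=1100110 pc4: +16 =994
r103=1100111 pc5: +32 =1026
r104=1101000 pc3: +8 =1034
r105=1101001 pc4: +16 =1050
r106=1101010 pc4: +16 =1066
r107=1101011 pc5: +32 =1098
r108=1101100 pc4: +16 =1114
r109=1101101 pc5: +32 =1146
r110=1101110 pc5: +32 =1178
r111=1101111 pc6: +64 =1242
r112=1110000 pc3: +8 =1250
r113=1110001 pc4: +16 =1266
r114=1110010 pc4: +16 =1282
r115=1110011 pc5: +32 =1314
r116=1110100 pc4: +16 =1330
r117=1110101 pc5: +32 =1362
r118=1110110 pc5: +32 =1394
r119=1110111 pc6: +64 =1458
r120=1111000 pc4: +16 =1474
r121=1111001 pc5: +32 =1506

Answer: 1506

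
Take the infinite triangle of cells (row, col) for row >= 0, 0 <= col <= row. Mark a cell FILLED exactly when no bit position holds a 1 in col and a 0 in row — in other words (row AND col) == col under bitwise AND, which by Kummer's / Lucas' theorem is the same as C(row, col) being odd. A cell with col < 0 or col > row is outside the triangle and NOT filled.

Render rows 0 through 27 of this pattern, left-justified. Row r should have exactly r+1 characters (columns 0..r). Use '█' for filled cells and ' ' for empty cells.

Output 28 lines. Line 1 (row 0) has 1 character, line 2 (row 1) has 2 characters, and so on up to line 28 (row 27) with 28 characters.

r0=0: █
r1=1: ██
r2=10: █ █
r3=11: ████
r4=100: █   █
r5=101: ██  ██
r6=110: █ █ █ █
r7=111: ████████
r8=1000: █       █
r9=1001: ██      ██
r10=1010: █ █     █ █
r11=1011: ████    ████
r12=1100: █   █   █   █
r13=1101: ██  ██  ██  ██
r14=1110: █ █ █ █ █ █ █ █
r15=1111: ████████████████
r16=10000: █               █
r17=10001: ██              ██
r18=10010: █ █             █ █
r19=10011: ████            ████
r20=10100: █   █           █   █
r21=10101: ██  ██          ██  ██
r22=10110: █ █ █ █         █ █ █ █
r23=10111: ████████        ████████
r24=11000: █       █       █       █
r25=11001: ██      ██      ██      ██
r26=11010: █ █     █ █     █ █     █ █
r27=11011: ████    ████    ████    ████

Answer: █
██
█ █
████
█   █
██  ██
█ █ █ █
████████
█       █
██      ██
█ █     █ █
████    ████
█   █   █   █
██  ██  ██  ██
█ █ █ █ █ █ █ █
████████████████
█               █
██              ██
█ █             █ █
████            ████
█   █           █   █
██  ██          ██  ██
█ █ █ █         █ █ █ █
████████        ████████
█       █       █       █
██      ██      ██      ██
█ █     █ █     █ █     █ █
████    ████    ████    ████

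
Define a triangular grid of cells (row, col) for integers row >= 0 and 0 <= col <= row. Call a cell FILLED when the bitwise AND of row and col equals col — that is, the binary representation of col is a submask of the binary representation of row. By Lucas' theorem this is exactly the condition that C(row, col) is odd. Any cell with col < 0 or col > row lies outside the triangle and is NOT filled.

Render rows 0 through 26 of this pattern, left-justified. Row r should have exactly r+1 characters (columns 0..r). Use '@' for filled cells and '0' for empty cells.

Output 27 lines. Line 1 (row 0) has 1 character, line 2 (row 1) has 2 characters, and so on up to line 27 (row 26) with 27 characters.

Answer: @
@@
@0@
@@@@
@000@
@@00@@
@0@0@0@
@@@@@@@@
@0000000@
@@000000@@
@0@00000@0@
@@@@0000@@@@
@000@000@000@
@@00@@00@@00@@
@0@0@0@0@0@0@0@
@@@@@@@@@@@@@@@@
@000000000000000@
@@00000000000000@@
@0@0000000000000@0@
@@@@000000000000@@@@
@000@00000000000@000@
@@00@@0000000000@@00@@
@0@0@0@000000000@0@0@0@
@@@@@@@@00000000@@@@@@@@
@0000000@0000000@0000000@
@@000000@@000000@@000000@@
@0@00000@0@00000@0@00000@0@

Derivation:
r0=0: @
r1=1: @@
r2=10: @0@
r3=11: @@@@
r4=100: @000@
r5=101: @@00@@
r6=110: @0@0@0@
r7=111: @@@@@@@@
r8=1000: @0000000@
r9=1001: @@000000@@
r10=1010: @0@00000@0@
r11=1011: @@@@0000@@@@
r12=1100: @000@000@000@
r13=1101: @@00@@00@@00@@
r14=1110: @0@0@0@0@0@0@0@
r15=1111: @@@@@@@@@@@@@@@@
r16=10000: @000000000000000@
r17=10001: @@00000000000000@@
r18=10010: @0@0000000000000@0@
r19=10011: @@@@000000000000@@@@
r20=10100: @000@00000000000@000@
r21=10101: @@00@@0000000000@@00@@
r22=10110: @0@0@0@000000000@0@0@0@
r23=10111: @@@@@@@@00000000@@@@@@@@
r24=11000: @0000000@0000000@0000000@
r25=11001: @@000000@@000000@@000000@@
r26=11010: @0@00000@0@00000@0@00000@0@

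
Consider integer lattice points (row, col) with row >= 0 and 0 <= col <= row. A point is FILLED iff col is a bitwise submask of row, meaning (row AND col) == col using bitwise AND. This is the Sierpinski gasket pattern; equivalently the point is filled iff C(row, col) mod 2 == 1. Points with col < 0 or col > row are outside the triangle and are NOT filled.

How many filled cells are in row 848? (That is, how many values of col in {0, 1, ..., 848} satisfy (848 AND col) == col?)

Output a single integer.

Answer: 16

Derivation:
848 in binary = 1101010000
popcount(848) = number of 1-bits in 1101010000 = 4
A col c satisfies (848 AND c) == c iff every set bit of c is also set in 848; each of the 4 set bits of 848 can independently be on or off in c.
count = 2^4 = 16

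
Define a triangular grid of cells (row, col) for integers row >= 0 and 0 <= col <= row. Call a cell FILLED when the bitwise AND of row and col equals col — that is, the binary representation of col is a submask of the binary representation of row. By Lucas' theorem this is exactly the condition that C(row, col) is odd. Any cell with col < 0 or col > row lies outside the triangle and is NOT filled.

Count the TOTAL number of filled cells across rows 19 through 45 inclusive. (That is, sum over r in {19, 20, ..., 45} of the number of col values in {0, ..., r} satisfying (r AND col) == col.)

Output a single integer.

Answer: 266

Derivation:
r19=10011 pc3: +8 =8
r20=10100 pc2: +4 =12
r21=10101 pc3: +8 =20
r22=10110 pc3: +8 =28
r23=10111 pc4: +16 =44
r24=11000 pc2: +4 =48
r25=11001 pc3: +8 =56
r26=11010 pc3: +8 =64
r27=11011 pc4: +16 =80
r28=11100 pc3: +8 =88
r29=11101 pc4: +16 =104
r30=11110 pc4: +16 =120
r31=11111 pc5: +32 =152
r32=100000 pc1: +2 =154
r33=100001 pc2: +4 =158
r34=100010 pc2: +4 =162
r35=100011 pc3: +8 =170
r36=100100 pc2: +4 =174
r37=100101 pc3: +8 =182
r38=100110 pc3: +8 =190
r39=100111 pc4: +16 =206
r40=101000 pc2: +4 =210
r41=101001 pc3: +8 =218
r42=101010 pc3: +8 =226
r43=101011 pc4: +16 =242
r44=101100 pc3: +8 =250
r45=101101 pc4: +16 =266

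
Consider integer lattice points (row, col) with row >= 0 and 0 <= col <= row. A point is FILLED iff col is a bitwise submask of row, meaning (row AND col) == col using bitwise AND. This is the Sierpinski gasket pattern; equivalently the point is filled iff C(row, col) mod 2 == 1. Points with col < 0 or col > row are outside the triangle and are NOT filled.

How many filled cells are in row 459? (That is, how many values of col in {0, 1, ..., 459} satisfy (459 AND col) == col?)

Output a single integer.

Answer: 64

Derivation:
459 in binary = 111001011
popcount(459) = number of 1-bits in 111001011 = 6
A col c satisfies (459 AND c) == c iff every set bit of c is also set in 459; each of the 6 set bits of 459 can independently be on or off in c.
count = 2^6 = 64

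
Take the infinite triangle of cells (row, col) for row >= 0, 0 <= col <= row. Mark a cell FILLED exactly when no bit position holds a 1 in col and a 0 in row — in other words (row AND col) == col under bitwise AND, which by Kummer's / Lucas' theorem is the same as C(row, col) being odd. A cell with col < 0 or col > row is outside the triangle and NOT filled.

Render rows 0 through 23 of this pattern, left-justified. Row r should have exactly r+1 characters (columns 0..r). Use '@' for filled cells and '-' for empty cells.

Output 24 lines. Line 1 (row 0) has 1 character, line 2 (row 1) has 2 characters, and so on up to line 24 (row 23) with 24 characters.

r0=0: @
r1=1: @@
r2=10: @-@
r3=11: @@@@
r4=100: @---@
r5=101: @@--@@
r6=110: @-@-@-@
r7=111: @@@@@@@@
r8=1000: @-------@
r9=1001: @@------@@
r10=1010: @-@-----@-@
r11=1011: @@@@----@@@@
r12=1100: @---@---@---@
r13=1101: @@--@@--@@--@@
r14=1110: @-@-@-@-@-@-@-@
r15=1111: @@@@@@@@@@@@@@@@
r16=10000: @---------------@
r17=10001: @@--------------@@
r18=10010: @-@-------------@-@
r19=10011: @@@@------------@@@@
r20=10100: @---@-----------@---@
r21=10101: @@--@@----------@@--@@
r22=10110: @-@-@-@---------@-@-@-@
r23=10111: @@@@@@@@--------@@@@@@@@

Answer: @
@@
@-@
@@@@
@---@
@@--@@
@-@-@-@
@@@@@@@@
@-------@
@@------@@
@-@-----@-@
@@@@----@@@@
@---@---@---@
@@--@@--@@--@@
@-@-@-@-@-@-@-@
@@@@@@@@@@@@@@@@
@---------------@
@@--------------@@
@-@-------------@-@
@@@@------------@@@@
@---@-----------@---@
@@--@@----------@@--@@
@-@-@-@---------@-@-@-@
@@@@@@@@--------@@@@@@@@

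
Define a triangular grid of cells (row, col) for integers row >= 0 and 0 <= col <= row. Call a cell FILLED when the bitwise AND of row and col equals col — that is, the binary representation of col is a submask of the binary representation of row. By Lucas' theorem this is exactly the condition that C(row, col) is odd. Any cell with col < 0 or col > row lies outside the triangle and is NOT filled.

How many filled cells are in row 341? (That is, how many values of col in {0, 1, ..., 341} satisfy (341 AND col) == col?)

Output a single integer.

Answer: 32

Derivation:
341 in binary = 101010101
popcount(341) = number of 1-bits in 101010101 = 5
A col c satisfies (341 AND c) == c iff every set bit of c is also set in 341; each of the 5 set bits of 341 can independently be on or off in c.
count = 2^5 = 32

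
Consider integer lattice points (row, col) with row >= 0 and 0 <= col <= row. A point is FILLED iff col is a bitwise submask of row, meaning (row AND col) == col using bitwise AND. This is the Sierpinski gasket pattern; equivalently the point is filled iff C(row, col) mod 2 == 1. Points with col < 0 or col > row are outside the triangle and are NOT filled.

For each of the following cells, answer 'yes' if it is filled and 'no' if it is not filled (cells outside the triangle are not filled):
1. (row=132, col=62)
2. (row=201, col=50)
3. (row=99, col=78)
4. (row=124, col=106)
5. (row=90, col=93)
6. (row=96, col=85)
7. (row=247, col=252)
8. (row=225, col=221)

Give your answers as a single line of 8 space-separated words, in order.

Answer: no no no no no no no no

Derivation:
(132,62): row=0b10000100, col=0b111110, row AND col = 0b100 = 4; 4 != 62 -> empty
(201,50): row=0b11001001, col=0b110010, row AND col = 0b0 = 0; 0 != 50 -> empty
(99,78): row=0b1100011, col=0b1001110, row AND col = 0b1000010 = 66; 66 != 78 -> empty
(124,106): row=0b1111100, col=0b1101010, row AND col = 0b1101000 = 104; 104 != 106 -> empty
(90,93): col outside [0, 90] -> not filled
(96,85): row=0b1100000, col=0b1010101, row AND col = 0b1000000 = 64; 64 != 85 -> empty
(247,252): col outside [0, 247] -> not filled
(225,221): row=0b11100001, col=0b11011101, row AND col = 0b11000001 = 193; 193 != 221 -> empty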